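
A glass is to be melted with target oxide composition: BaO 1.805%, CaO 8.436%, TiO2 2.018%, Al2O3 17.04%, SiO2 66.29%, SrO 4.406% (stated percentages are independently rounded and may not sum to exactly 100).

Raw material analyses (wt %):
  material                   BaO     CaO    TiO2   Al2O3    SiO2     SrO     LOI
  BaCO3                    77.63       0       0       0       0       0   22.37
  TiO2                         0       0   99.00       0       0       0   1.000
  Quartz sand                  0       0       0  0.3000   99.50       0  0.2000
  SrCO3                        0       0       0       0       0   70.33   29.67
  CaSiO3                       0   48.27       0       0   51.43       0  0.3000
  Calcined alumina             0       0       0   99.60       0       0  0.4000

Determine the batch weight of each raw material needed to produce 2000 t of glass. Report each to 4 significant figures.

Batch per 2000 t glass:
  BaCO3: 46.50 t
  TiO2: 40.77 t
  Quartz sand: 1152 t
  SrCO3: 125.3 t
  CaSiO3: 349.5 t
  Calcined alumina: 338.7 t
Total batch = 2053 t; LOI loss = 52.69 t; yield = 97.43%

The working math runs at full precision through the solve; mid-chain values are shown rounded to 4 significant digits on the page. Each reported number takes just one rounding — all derived quantities (LOI, totals, yield, glass mass, the six compositions) are computed in full precision from the batch weights for 2000 t of glass precisely as stated by problem or answer.
The oxide mass targets at 2000 t glass:
  BaO: 1.805% × 2000 = 36.10 t
  CaO: 8.436% × 2000 = 168.7 t
  TiO2: 2.018% × 2000 = 40.36 t
  Al2O3: 17.04% × 2000 = 340.8 t
  SiO2: 66.29% × 2000 = 1326 t
  SrO: 4.406% × 2000 = 88.12 t
Per-oxide balance check with the batch weights as given, under the basis named above (oxide sums agree with the targets given rounding of the digits):
  BaO: 46.50·0.7763 = 36.10 t (target 36.10 t)
  CaO: 349.5·0.4827 = 168.7 t (target 168.7 t)
  TiO2: 40.77·0.9900 = 40.36 t (target 40.36 t)
  Al2O3: 1152·0.003000 + 338.7·0.9960 = 340.8 t (target 340.8 t)
  SiO2: 1152·0.9950 + 349.5·0.5143 = 1326 t (target 1326 t)
  SrO: 125.3·0.7033 = 88.12 t (target 88.12 t)
Mass balance on the glass: whole batch net of LOI = 2000 t (the targets, summed, come to 2000 t; against the stated basis, 2000 t — rounding explains the deltas).
Batch grand total — Σ batch = 2053 t; LOI removed, Σ of batch·LOI: 52.69 t; yield = glass ÷ total batch = 97.43%.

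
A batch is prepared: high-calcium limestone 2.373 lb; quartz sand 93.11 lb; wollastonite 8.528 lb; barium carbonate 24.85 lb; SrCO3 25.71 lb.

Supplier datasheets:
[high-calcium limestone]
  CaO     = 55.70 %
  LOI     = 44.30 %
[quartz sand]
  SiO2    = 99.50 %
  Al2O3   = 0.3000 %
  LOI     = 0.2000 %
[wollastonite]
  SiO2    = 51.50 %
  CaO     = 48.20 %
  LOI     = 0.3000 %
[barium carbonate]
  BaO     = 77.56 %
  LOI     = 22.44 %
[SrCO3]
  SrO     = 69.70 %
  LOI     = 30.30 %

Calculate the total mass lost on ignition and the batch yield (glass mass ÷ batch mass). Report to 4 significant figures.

The whole derivation maintains full precision through the solve — mid-chain values appear (rounded to 4 significant figures) at each printed step. Each reported result is rounded once only — the derived quantities, including the five compositions, net glass mass, the totals, ignition loss, yield, are carried starting from the weights on 139.9 lb of glass at full precision exactly as printed in problem or answer.
Each material's LOI contribution:
  high-calcium limestone: 2.373 × 0.4430 = 1.051 lb
  quartz sand: 93.11 × 0.002000 = 0.1862 lb
  wollastonite: 8.528 × 0.003000 = 0.02558 lb
  barium carbonate: 24.85 × 0.2244 = 5.576 lb
  SrCO3: 25.71 × 0.3030 = 7.790 lb
Total LOI = 14.63 lb
Glass = batch − LOI = 154.6 − 14.63 = 139.9 lb

LOI loss = 14.63 lb; glass = 139.9 lb; yield = 90.54%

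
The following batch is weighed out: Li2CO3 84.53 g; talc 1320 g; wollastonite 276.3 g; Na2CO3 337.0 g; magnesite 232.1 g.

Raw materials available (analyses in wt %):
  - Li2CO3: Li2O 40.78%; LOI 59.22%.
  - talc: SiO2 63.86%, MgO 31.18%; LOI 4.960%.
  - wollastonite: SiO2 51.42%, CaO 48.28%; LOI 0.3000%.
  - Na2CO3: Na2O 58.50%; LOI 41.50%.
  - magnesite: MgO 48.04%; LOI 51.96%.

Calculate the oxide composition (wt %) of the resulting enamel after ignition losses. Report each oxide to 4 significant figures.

All internal work carries exact precision through the solve. Working values appear, rounded to four significant figures, between the steps. A single rounding yields each reported value. Derived quantities (LOI, totals, glass mass, the five compositions, yield) are rebuilt at full precision from the weighed amounts per 1873 g of glass as quoted within problem or answer.
Oxide-by-oxide delivered mass:
  Li2O: 84.53·0.4078 = 34.47 g
  Na2O: 337.0·0.5850 = 197.1 g
  SiO2: 1320·0.6386 + 276.3·0.5142 = 985.0 g
  MgO: 1320·0.3118 + 232.1·0.4804 = 523.1 g
  CaO: 276.3·0.4828 = 133.4 g
LOI: 84.53·0.5922 + 1320·0.04960 + 276.3·0.003000 + 337.0·0.4150 + 232.1·0.5196 = 376.8 g
Glass mass = batch − LOI = 2250 − 376.8 = 1873 g (equal to the oxide-mass sum)
wt %: oxide over glass, times 100

Glass mass = 1873 g (batch 2250 − LOI 376.8).
Composition: Li2O 1.840%, Na2O 10.52%, SiO2 52.59%, MgO 27.93%, CaO 7.122%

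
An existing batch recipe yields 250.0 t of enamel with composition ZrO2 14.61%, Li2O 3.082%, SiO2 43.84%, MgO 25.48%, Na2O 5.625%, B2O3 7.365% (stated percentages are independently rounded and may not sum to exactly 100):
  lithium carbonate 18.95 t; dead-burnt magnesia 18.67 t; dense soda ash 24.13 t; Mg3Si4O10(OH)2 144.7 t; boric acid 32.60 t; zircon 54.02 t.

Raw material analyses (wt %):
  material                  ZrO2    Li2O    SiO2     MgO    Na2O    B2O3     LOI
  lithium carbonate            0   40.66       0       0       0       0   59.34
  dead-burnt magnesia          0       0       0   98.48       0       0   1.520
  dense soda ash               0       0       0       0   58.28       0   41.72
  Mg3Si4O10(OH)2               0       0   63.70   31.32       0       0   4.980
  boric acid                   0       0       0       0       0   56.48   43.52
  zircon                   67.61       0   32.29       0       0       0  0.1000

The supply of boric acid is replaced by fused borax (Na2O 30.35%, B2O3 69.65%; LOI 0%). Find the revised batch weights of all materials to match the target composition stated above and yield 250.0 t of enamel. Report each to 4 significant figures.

Revised batch per 250.0 t enamel:
  lithium carbonate: 18.95 t
  dead-burnt magnesia: 18.67 t
  dense soda ash: 10.36 t
  Mg3Si4O10(OH)2: 144.7 t
  fused borax: 26.44 t
  zircon: 54.02 t
Total batch = 273.1 t; LOI loss = 23.11 t

All arithmetic runs at full float precision throughout. The intermediate values are shown, rounded to 4 significant figures, on the page — exactly one rounding lands on every reported result; the derived quantities are rebuilt starting from the weights at 250.0 t of glass in full precision (yield, net glass mass, six oxide percentages, LOI, the totals), as quoted within the problem or the answer.
Target masses of each oxide per 250.0 t enamel:
  ZrO2: 14.61% × 250.0 = 36.52 t
  Li2O: 3.082% × 250.0 = 7.705 t
  SiO2: 43.84% × 250.0 = 109.6 t
  MgO: 25.48% × 250.0 = 63.70 t
  Na2O: 5.625% × 250.0 = 14.06 t
  B2O3: 7.365% × 250.0 = 18.41 t
Mass-balance tally per oxide given the weights on record, for the quoted basis mass (sums match the target masses given rounding of the digits):
  ZrO2: 54.02·0.6761 = 36.52 t (target 36.52 t)
  Li2O: 18.95·0.4066 = 7.705 t (target 7.705 t)
  SiO2: 144.7·0.6370 + 54.02·0.3229 = 109.6 t (target 109.6 t)
  MgO: 18.67·0.9848 + 144.7·0.3132 = 63.71 t (target 63.70 t)
  Na2O: 10.36·0.5828 + 26.44·0.3035 = 14.06 t (target 14.06 t)
  B2O3: 26.44·0.6965 = 18.42 t (target 18.41 t)
Glass-mass sanity pass: net batch after ignition = 250.0 t (per-oxide target masses sum to 250.0 t; basis as stated: 250.0 t — differing by rounding only).
Summing the batch: Σ batch = 273.1 t; the LOI term Σ batch·LOI equals 23.11 t; yield, glass over the total, = 91.54%.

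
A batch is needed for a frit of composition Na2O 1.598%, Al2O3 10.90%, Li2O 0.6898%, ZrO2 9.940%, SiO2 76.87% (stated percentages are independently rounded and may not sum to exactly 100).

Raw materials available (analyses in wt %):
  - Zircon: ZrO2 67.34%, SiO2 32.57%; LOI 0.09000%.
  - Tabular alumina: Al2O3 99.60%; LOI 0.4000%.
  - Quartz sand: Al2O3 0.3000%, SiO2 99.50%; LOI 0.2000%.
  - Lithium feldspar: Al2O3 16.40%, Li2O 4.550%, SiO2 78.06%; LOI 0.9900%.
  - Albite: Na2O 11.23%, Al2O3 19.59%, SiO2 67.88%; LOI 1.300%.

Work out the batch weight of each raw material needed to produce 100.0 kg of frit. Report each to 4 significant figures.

The working math holds exact precision through every step; values along the way are printed with 4-significant-digit rounding on the page — every reported result is rounded exactly once; all derived quantities are carried in full float precision (the yield, totals, ignition loss, glass mass, five oxide percentages) from the batch weights per 100.0 kg of glass as they appear in the problem or the answer.
The oxide mass targets at 100.0 kg frit:
  Na2O: 1.598% × 100.0 = 1.598 kg
  Al2O3: 10.90% × 100.0 = 10.90 kg
  Li2O: 0.6898% × 100.0 = 0.6898 kg
  ZrO2: 9.940% × 100.0 = 9.940 kg
  SiO2: 76.87% × 100.0 = 76.87 kg
Verifying the oxide balance from the weights as reported, versus the basis set out (sums match the target masses inside rounding margins):
  Na2O: 14.23·0.1123 = 1.598 kg (target 1.598 kg)
  Al2O3: 5.496·0.9960 + 50.82·0.003000 + 15.16·0.1640 + 14.23·0.1959 = 10.90 kg (target 10.90 kg)
  Li2O: 15.16·0.04550 = 0.6898 kg (target 0.6898 kg)
  ZrO2: 14.76·0.6734 = 9.939 kg (target 9.940 kg)
  SiO2: 14.76·0.3257 + 50.82·0.9950 + 15.16·0.7806 + 14.23·0.6788 = 76.87 kg (target 76.87 kg)
Consistency of the glass mass: batch total minus LOI = 99.99 kg (oxide target masses add up to 100.0 kg; the stated basis being 100.0 kg — a pure rounding effect).
Adding the batch up: Σ batch = 100.5 kg; the LOI term Σ batch·LOI equals 0.4720 kg; yield, glass over the total, = 99.53%.

Batch per 100.0 kg frit:
  Zircon: 14.76 kg
  Tabular alumina: 5.496 kg
  Quartz sand: 50.82 kg
  Lithium feldspar: 15.16 kg
  Albite: 14.23 kg
Total batch = 100.5 kg; LOI loss = 0.4720 kg; yield = 99.53%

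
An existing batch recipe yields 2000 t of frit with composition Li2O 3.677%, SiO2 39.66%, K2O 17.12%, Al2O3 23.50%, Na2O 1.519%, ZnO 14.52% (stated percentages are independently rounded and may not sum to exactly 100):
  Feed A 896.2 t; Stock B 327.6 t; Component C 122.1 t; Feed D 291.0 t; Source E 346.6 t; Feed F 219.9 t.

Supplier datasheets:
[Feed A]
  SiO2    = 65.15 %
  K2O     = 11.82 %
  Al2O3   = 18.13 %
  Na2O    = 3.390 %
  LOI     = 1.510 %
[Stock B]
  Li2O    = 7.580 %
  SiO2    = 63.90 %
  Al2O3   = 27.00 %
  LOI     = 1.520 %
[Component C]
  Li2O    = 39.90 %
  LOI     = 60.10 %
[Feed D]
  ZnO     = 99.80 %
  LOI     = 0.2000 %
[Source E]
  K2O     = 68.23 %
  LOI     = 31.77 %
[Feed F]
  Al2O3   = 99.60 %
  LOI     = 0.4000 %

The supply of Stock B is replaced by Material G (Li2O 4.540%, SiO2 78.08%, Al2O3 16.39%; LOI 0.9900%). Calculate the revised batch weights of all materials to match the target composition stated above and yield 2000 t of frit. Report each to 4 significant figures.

Revised batch per 2000 t frit:
  Feed A: 896.2 t
  Material G: 268.1 t
  Component C: 153.8 t
  Feed D: 291.0 t
  Source E: 346.6 t
  Feed F: 264.6 t
Total batch = 2220 t; LOI loss = 220.4 t

The whole derivation carries exact precision in all steps. In-progress results are displayed with 4-significant-figure rounding in the working — every reported figure is rounded once only. All derived quantities are rebuilt starting from the weights per 2000 t of glass at exact precision (the yield, the totals, six oxide percentages, ignition loss, glass mass) as they appear in either problem or answer.
Target masses of each oxide per 2000 t frit:
  Li2O: 3.677% × 2000 = 73.54 t
  SiO2: 39.66% × 2000 = 793.2 t
  K2O: 17.12% × 2000 = 342.4 t
  Al2O3: 23.50% × 2000 = 470.0 t
  Na2O: 1.519% × 2000 = 30.38 t
  ZnO: 14.52% × 2000 = 290.4 t
Oxide-by-oxide audit with the batch weights as given, at the basis given (target by target, the sums agree once rounding is allowed for):
  Li2O: 268.1·0.04540 + 153.8·0.3990 = 73.54 t (target 73.54 t)
  SiO2: 896.2·0.6515 + 268.1·0.7808 = 793.2 t (target 793.2 t)
  K2O: 896.2·0.1182 + 346.6·0.6823 = 342.4 t (target 342.4 t)
  Al2O3: 896.2·0.1813 + 268.1·0.1639 + 264.6·0.9960 = 470.0 t (target 470.0 t)
  Na2O: 896.2·0.03390 = 30.38 t (target 30.38 t)
  ZnO: 291.0·0.9980 = 290.4 t (target 290.4 t)
Consistency of the glass mass: Σ batch − LOI loss = 2000 t (summing oxide targets gives 2000 t; versus the stated basis of 2000 t — rounding explains the deltas).
Batch grand total — Σ batch = 2220 t; Σ batch·LOI gives LOI loss = 220.4 t; yield, glass over the total, = 90.07%.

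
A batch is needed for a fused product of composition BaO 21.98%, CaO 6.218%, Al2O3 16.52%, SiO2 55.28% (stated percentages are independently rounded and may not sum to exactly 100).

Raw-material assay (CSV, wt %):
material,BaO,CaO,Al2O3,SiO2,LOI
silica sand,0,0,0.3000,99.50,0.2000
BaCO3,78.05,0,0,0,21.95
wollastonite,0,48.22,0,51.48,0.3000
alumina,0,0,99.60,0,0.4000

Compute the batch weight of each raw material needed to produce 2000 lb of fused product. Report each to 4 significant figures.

Batch per 2000 lb fused product:
  silica sand: 977.7 lb
  BaCO3: 563.2 lb
  wollastonite: 257.9 lb
  alumina: 328.8 lb
Total batch = 2128 lb; LOI loss = 127.7 lb; yield = 94.00%

In-progress results are printed with 4-significant-figure rounding at each printed step — all arithmetic holds full precision in all steps. Each reported figure includes exactly one rounding; the derived quantities, which include LOI, totals, four oxide percentages, the yield, glass mass, are recomputed at exact precision, exactly as printed in the problem or answer text, using the weight values on 2000 lb of glass.
Per-oxide target masses for 2000 lb fused product:
  BaO: 21.98% × 2000 = 439.6 lb
  CaO: 6.218% × 2000 = 124.4 lb
  Al2O3: 16.52% × 2000 = 330.4 lb
  SiO2: 55.28% × 2000 = 1106 lb
Checking each oxide sum from the weights as reported, at the basis given (oxide sums agree with the targets inside rounding margins):
  BaO: 563.2·0.7805 = 439.6 lb (target 439.6 lb)
  CaO: 257.9·0.4822 = 124.4 lb (target 124.4 lb)
  Al2O3: 977.7·0.003000 + 328.8·0.9960 = 330.4 lb (target 330.4 lb)
  SiO2: 977.7·0.9950 + 257.9·0.5148 = 1106 lb (target 1106 lb)
Mass balance on the glass: net batch after ignition = 2000 lb (the Σ of target masses is 2000 lb; basis as stated: 2000 lb — deltas are rounding alone).
Batch grand total — Σ batch = 2128 lb; loss to ignition Σ batch·LOI = 127.7 lb; yield = glass ÷ total batch = 94.00%.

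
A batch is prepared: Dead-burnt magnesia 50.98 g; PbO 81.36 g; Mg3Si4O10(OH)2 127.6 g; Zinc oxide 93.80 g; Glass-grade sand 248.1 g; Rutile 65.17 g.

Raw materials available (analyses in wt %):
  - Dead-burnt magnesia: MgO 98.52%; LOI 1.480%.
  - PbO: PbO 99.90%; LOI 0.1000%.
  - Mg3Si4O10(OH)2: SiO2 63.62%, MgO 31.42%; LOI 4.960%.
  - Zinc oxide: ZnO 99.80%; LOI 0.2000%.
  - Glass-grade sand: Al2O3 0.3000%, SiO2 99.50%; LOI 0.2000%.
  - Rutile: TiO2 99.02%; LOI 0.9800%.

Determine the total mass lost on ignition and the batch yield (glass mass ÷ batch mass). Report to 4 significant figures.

Intermediates appear (rounded to 4 significant figures) within the worked lines — the whole derivation runs at exact precision at each step — a single rounding produces every reported figure. Derived quantities are carried using the weight values for 658.5 g of glass in exact precision (totals, net glass mass, the six compositions, LOI, the yield) as quoted within the problem or the answer.
LOI of each material in turn:
  Dead-burnt magnesia: 50.98 × 0.01480 = 0.7545 g
  PbO: 81.36 × 0.001000 = 0.08136 g
  Mg3Si4O10(OH)2: 127.6 × 0.04960 = 6.329 g
  Zinc oxide: 93.80 × 0.002000 = 0.1876 g
  Glass-grade sand: 248.1 × 0.002000 = 0.4962 g
  Rutile: 65.17 × 0.009800 = 0.6387 g
Total LOI = 8.487 g
Glass = batch − LOI = 667.0 − 8.487 = 658.5 g

LOI loss = 8.487 g; glass = 658.5 g; yield = 98.73%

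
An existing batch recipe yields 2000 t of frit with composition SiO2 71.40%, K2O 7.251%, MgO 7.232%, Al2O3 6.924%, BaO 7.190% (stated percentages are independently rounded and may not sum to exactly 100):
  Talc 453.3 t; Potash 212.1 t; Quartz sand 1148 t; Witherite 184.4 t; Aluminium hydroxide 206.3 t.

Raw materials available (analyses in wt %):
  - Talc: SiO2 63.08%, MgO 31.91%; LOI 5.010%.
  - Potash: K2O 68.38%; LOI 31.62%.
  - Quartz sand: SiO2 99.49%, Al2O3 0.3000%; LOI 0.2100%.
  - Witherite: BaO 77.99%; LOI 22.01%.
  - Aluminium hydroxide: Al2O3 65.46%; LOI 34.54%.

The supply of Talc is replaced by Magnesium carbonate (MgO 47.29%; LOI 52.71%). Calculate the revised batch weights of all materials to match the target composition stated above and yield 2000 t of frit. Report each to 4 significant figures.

In-progress results are shown, with 4-significant-digit rounding, as written — the whole derivation maintains full float precision at each step; exactly one rounding lands on every reported result; derived quantities, including glass mass, the five compositions, the totals, the yield, LOI, are computed from the weighed amounts for 2000 t of glass in full precision, as written in the problem or answer text.
Per-oxide target masses for 2000 t frit:
  SiO2: 71.40% × 2000 = 1428 t
  K2O: 7.251% × 2000 = 145.0 t
  MgO: 7.232% × 2000 = 144.6 t
  Al2O3: 6.924% × 2000 = 138.5 t
  BaO: 7.190% × 2000 = 143.8 t
Mass-balance tally per oxide from the weights as reported, per the basis as stated (every target is met by its sum up to rounding of the answer):
  SiO2: 1435·0.9949 = 1428 t (target 1428 t)
  K2O: 212.1·0.6838 = 145.0 t (target 145.0 t)
  MgO: 305.9·0.4729 = 144.7 t (target 144.6 t)
  Al2O3: 1435·0.003000 + 205.0·0.6546 = 138.5 t (target 138.5 t)
  BaO: 184.4·0.7799 = 143.8 t (target 143.8 t)
Auditing the glass mass value: the batch minus its LOI: 2000 t (oxide target masses add up to 2000 t; stated basis 2000 t — deltas are rounding alone).
Batch grand total — Σ batch = 2342 t; ignition loss, Σ(batch × LOI) = 342.7 t; the yield ratio, glass ÷ batch: 85.37%.

Revised batch per 2000 t frit:
  Magnesium carbonate: 305.9 t
  Potash: 212.1 t
  Quartz sand: 1435 t
  Witherite: 184.4 t
  Aluminium hydroxide: 205.0 t
Total batch = 2342 t; LOI loss = 342.7 t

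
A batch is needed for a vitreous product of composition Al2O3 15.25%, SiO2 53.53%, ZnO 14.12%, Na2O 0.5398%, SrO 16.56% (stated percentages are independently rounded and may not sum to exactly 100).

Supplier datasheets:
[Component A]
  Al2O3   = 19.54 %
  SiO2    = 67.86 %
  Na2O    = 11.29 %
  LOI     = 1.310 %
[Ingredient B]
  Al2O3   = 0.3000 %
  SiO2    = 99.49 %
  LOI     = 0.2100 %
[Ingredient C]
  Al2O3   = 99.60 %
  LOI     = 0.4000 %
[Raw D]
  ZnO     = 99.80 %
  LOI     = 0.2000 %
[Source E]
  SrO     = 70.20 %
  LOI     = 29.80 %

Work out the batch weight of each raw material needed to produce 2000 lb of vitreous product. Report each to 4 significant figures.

Batch per 2000 lb vitreous product:
  Component A: 95.62 lb
  Ingredient B: 1011 lb
  Ingredient C: 284.4 lb
  Raw D: 283.0 lb
  Source E: 471.8 lb
Total batch = 2146 lb; LOI loss = 145.7 lb; yield = 93.21%

The working math runs at exact precision in every operation. Working values appear (rounded to 4 significant digits) in the printout — every reported result is rounded only once. Derived quantities are carried at full float precision (the five compositions, the yield, the totals, ignition loss, glass mass) from the weighed amounts per 2000 lb of glass as quoted within question or answer.
Oxide-by-oxide targets in 2000 lb vitreous product:
  Al2O3: 15.25% × 2000 = 305.0 lb
  SiO2: 53.53% × 2000 = 1071 lb
  ZnO: 14.12% × 2000 = 282.4 lb
  Na2O: 0.5398% × 2000 = 10.80 lb
  SrO: 16.56% × 2000 = 331.2 lb
Sums-versus-targets review working from each reported weight, against the basis in use (each sum matches its target mass given rounding of the digits):
  Al2O3: 95.62·0.1954 + 1011·0.003000 + 284.4·0.9960 = 305.0 lb (target 305.0 lb)
  SiO2: 95.62·0.6786 + 1011·0.9949 = 1071 lb (target 1071 lb)
  ZnO: 283.0·0.9980 = 282.4 lb (target 282.4 lb)
  Na2O: 95.62·0.1129 = 10.80 lb (target 10.80 lb)
  SrO: 471.8·0.7020 = 331.2 lb (target 331.2 lb)
Glass-mass sanity pass: total charge less LOI = 2000 lb (the Σ of target masses is 2000 lb; the stated basis being 2000 lb — differing by rounding only).
Batch total: Σ batch = 2146 lb; the LOI term Σ batch·LOI equals 145.7 lb; yield = glass ÷ total batch = 93.21%.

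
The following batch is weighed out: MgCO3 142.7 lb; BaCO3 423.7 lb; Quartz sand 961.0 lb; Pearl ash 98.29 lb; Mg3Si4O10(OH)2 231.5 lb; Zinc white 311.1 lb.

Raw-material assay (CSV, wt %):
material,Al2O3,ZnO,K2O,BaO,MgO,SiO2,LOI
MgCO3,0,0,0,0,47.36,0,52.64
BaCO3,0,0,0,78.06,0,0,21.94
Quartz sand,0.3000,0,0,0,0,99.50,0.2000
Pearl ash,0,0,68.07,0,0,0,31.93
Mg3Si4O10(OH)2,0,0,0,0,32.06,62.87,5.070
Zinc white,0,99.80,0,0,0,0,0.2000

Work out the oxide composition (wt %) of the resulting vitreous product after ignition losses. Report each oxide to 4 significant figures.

Glass mass = 1955 lb (batch 2168 − LOI 213.7).
Composition: Al2O3 0.1475%, ZnO 15.88%, K2O 3.423%, BaO 16.92%, MgO 7.255%, SiO2 56.37%

Working values are displayed rounded off to 4 significant figures at each printed step. Each numeric step holds exact precision through the solve. Each reported value receives exactly one rounding; derived quantities (the yield, six oxide percentages, LOI, totals, net glass mass) are rebuilt using the weight values at 1955 lb of glass in full float precision, as quoted within either problem or answer.
Mass of each oxide from the mix:
  Al2O3: 961.0·0.003000 = 2.883 lb
  ZnO: 311.1·0.9980 = 310.5 lb
  K2O: 98.29·0.6807 = 66.91 lb
  BaO: 423.7·0.7806 = 330.7 lb
  MgO: 142.7·0.4736 + 231.5·0.3206 = 141.8 lb
  SiO2: 961.0·0.9950 + 231.5·0.6287 = 1102 lb
LOI: 142.7·0.5264 + 423.7·0.2194 + 961.0·0.002000 + 98.29·0.3193 + 231.5·0.05070 + 311.1·0.002000 = 213.7 lb
Glass mass = batch − LOI = 2168 − 213.7 = 1955 lb (the oxide masses sum to this)
each oxide over glass, ×100, is wt %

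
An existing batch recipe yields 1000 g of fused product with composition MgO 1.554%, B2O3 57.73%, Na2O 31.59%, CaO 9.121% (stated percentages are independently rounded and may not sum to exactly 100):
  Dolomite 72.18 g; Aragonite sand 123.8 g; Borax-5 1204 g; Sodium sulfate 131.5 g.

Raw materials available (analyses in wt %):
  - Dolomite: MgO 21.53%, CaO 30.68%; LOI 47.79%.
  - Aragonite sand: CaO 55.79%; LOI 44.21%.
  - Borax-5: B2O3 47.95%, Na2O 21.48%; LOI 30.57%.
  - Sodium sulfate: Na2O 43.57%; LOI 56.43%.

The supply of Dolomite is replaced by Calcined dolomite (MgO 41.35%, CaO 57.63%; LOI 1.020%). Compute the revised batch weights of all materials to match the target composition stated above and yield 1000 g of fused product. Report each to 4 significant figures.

Revised batch per 1000 g fused product:
  Calcined dolomite: 37.58 g
  Aragonite sand: 124.7 g
  Borax-5: 1204 g
  Sodium sulfate: 131.5 g
Total batch = 1498 g; LOI loss = 497.8 g

All internal work holds full precision all the way through. Mid-chain values are shown, rounded to four significant digits, within the worked lines; a single rounding finalizes each reported number. All derived quantities, including glass mass, totals, ignition loss, the yield, the four compositions, are re-derived from the weighed amounts for 1000 g of glass in full float precision precisely as stated by the problem or answer text.
Oxide-by-oxide targets in 1000 g fused product:
  MgO: 1.554% × 1000 = 15.54 g
  B2O3: 57.73% × 1000 = 577.3 g
  Na2O: 31.59% × 1000 = 315.9 g
  CaO: 9.121% × 1000 = 91.21 g
A balance pass over the oxides, per the reported batch figures, for the quoted basis mass (sum by sum, the targets are met given rounding of the digits):
  MgO: 37.58·0.4135 = 15.54 g (target 15.54 g)
  B2O3: 1204·0.4795 = 577.3 g (target 577.3 g)
  Na2O: 1204·0.2148 + 131.5·0.4357 = 315.9 g (target 315.9 g)
  CaO: 37.58·0.5763 + 124.7·0.5579 = 91.23 g (target 91.21 g)
Glass-mass sanity pass: batch Σ − ignition loss = 1000 g (per-oxide target masses sum to 1000 g; with the basis standing at 1000 g — deltas are rounding alone).
Batch grand total — Σ batch = 1498 g; LOI loss = Σ batch·LOI = 497.8 g; the yield ratio, glass ÷ batch: 66.77%.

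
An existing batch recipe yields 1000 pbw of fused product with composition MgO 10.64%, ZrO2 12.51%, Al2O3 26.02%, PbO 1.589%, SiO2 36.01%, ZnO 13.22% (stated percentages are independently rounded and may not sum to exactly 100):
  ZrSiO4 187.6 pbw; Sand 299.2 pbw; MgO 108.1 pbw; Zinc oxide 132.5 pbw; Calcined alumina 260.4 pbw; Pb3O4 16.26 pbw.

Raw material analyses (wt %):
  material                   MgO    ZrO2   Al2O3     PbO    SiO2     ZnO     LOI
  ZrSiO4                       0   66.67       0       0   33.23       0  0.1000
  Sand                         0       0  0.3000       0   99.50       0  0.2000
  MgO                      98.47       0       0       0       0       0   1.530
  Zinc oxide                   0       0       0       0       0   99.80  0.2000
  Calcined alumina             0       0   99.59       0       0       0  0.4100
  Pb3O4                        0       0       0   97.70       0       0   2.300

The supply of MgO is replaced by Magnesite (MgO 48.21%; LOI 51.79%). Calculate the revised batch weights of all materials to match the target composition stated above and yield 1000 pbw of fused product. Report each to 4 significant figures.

Revised batch per 1000 pbw fused product:
  ZrSiO4: 187.6 pbw
  Sand: 299.2 pbw
  Magnesite: 220.7 pbw
  Zinc oxide: 132.5 pbw
  Calcined alumina: 260.4 pbw
  Pb3O4: 16.26 pbw
Total batch = 1117 pbw; LOI loss = 116.8 pbw

The working math carries full float precision through every step; the intermediate values are displayed, with 4-significant-figure rounding, across the worked steps — each reported value is rounded just once. Derived quantities (yield, ignition loss, six oxide percentages, the totals, net glass mass) are rebuilt from the batch weights per 1000 pbw of glass in full float precision precisely as stated by the question or the answer.
Oxide-by-oxide targets in 1000 pbw fused product:
  MgO: 10.64% × 1000 = 106.4 pbw
  ZrO2: 12.51% × 1000 = 125.1 pbw
  Al2O3: 26.02% × 1000 = 260.2 pbw
  PbO: 1.589% × 1000 = 15.89 pbw
  SiO2: 36.01% × 1000 = 360.1 pbw
  ZnO: 13.22% × 1000 = 132.2 pbw
Mass-balance tally per oxide using the reported weights, per the basis as stated (sum by sum, the targets are met modulo rounding of the values):
  MgO: 220.7·0.4821 = 106.4 pbw (target 106.4 pbw)
  ZrO2: 187.6·0.6667 = 125.1 pbw (target 125.1 pbw)
  Al2O3: 299.2·0.003000 + 260.4·0.9959 = 260.2 pbw (target 260.2 pbw)
  PbO: 16.26·0.9770 = 15.89 pbw (target 15.89 pbw)
  SiO2: 187.6·0.3323 + 299.2·0.9950 = 360.0 pbw (target 360.1 pbw)
  ZnO: 132.5·0.9980 = 132.2 pbw (target 132.2 pbw)
Glass-mass closure: whole batch net of LOI = 999.9 pbw (the targets, summed, come to 999.9 pbw; basis as stated: 1000 pbw — deltas are rounding alone).
Summing the batch: Σ batch = 1117 pbw; Σ batch·LOI gives LOI loss = 116.8 pbw; glass ÷ batch gives a yield of 89.54%.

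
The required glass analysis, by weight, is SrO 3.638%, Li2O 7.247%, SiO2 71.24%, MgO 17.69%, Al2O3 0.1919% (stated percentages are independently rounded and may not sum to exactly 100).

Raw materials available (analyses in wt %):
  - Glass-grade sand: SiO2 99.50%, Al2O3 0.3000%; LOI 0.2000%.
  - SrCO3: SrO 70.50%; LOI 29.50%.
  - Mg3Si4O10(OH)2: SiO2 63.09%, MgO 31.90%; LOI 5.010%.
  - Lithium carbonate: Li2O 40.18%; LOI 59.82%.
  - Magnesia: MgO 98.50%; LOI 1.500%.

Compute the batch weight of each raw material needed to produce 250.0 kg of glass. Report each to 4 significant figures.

Batch per 250.0 kg glass:
  Glass-grade sand: 159.9 kg
  SrCO3: 12.90 kg
  Mg3Si4O10(OH)2: 30.09 kg
  Lithium carbonate: 45.09 kg
  Magnesia: 35.15 kg
Total batch = 283.1 kg; LOI loss = 33.13 kg; yield = 88.30%

Every computation keeps exact precision through the solve; the intermediate values appear rounded off to 4 significant digits when written out — each reported value receives exactly one rounding. All derived quantities, which include the five compositions, glass mass, ignition loss, the totals, yield, are carried at exact precision, as given in the question or the answer, from the batch weights per 250.0 kg of glass.
Target oxide masses per 250.0 kg glass:
  SrO: 3.638% × 250.0 = 9.095 kg
  Li2O: 7.247% × 250.0 = 18.12 kg
  SiO2: 71.24% × 250.0 = 178.1 kg
  MgO: 17.69% × 250.0 = 44.22 kg
  Al2O3: 0.1919% × 250.0 = 0.4797 kg
Oxide-by-oxide audit applying the batch weights above, under the basis named above (sum by sum, the targets are met up to rounding of the answer):
  SrO: 12.90·0.7050 = 9.095 kg (target 9.095 kg)
  Li2O: 45.09·0.4018 = 18.12 kg (target 18.12 kg)
  SiO2: 159.9·0.9950 + 30.09·0.6309 = 178.1 kg (target 178.1 kg)
  MgO: 30.09·0.3190 + 35.15·0.9850 = 44.22 kg (target 44.22 kg)
  Al2O3: 159.9·0.003000 = 0.4797 kg (target 0.4797 kg)
Auditing the glass mass value: whole batch net of LOI = 250.0 kg (per-oxide target masses sum to 250.0 kg; stated basis 250.0 kg — rounding explains the deltas).
Adding the batch up: Σ batch = 283.1 kg; LOI loss = Σ batch·LOI = 33.13 kg; yield: glass divided by total = 88.30%.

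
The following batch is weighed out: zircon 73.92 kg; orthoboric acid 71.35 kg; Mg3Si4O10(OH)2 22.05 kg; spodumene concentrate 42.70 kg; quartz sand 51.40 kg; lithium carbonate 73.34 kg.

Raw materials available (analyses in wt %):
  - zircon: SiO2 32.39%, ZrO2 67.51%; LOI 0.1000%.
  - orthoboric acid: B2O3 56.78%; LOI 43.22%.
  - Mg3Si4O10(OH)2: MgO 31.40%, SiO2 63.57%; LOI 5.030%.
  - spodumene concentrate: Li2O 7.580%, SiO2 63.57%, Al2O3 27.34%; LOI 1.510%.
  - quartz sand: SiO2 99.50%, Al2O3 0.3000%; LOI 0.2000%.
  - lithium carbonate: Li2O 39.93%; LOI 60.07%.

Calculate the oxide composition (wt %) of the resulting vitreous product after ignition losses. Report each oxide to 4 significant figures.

The intermediate values are displayed, rounded to four significant figures, on the page — each numeric step carries full precision at all times; each reported number undergoes a single rounding; the derived quantities (yield, totals, net glass mass, LOI, six oxide percentages) are recomputed at exact precision from the batch weights at 257.9 kg of glass, as given in the question or the answer.
Mass of each oxide from the mix:
  MgO: 22.05·0.3140 = 6.924 kg
  Li2O: 42.70·0.07580 + 73.34·0.3993 = 32.52 kg
  SiO2: 73.92·0.3239 + 22.05·0.6357 + 42.70·0.6357 + 51.40·0.9950 = 116.2 kg
  ZrO2: 73.92·0.6751 = 49.90 kg
  Al2O3: 42.70·0.2734 + 51.40·0.003000 = 11.83 kg
  B2O3: 71.35·0.5678 = 40.51 kg
LOI: 73.92·0.001000 + 71.35·0.4322 + 22.05·0.05030 + 42.70·0.01510 + 51.40·0.002000 + 73.34·0.6007 = 76.82 kg
batch − LOI leaves glass = 334.8 − 76.82 = 257.9 kg (= Σ oxide masses)
wt % = 100 × oxide mass / glass mass

Glass mass = 257.9 kg (batch 334.8 − LOI 76.82).
Composition: MgO 2.684%, Li2O 12.61%, SiO2 45.07%, ZrO2 19.35%, Al2O3 4.586%, B2O3 15.71%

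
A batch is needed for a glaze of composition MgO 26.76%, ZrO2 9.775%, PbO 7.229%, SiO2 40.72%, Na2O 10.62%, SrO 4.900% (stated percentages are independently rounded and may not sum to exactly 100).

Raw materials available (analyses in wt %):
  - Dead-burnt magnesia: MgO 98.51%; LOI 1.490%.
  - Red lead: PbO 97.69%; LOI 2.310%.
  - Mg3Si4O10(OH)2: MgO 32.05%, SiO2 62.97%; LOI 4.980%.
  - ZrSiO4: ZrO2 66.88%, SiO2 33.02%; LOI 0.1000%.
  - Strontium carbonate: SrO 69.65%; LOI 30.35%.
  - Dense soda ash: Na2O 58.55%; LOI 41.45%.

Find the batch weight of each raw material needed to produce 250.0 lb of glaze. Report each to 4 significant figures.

Batch per 250.0 lb glaze:
  Dead-burnt magnesia: 21.55 lb
  Red lead: 18.50 lb
  Mg3Si4O10(OH)2: 142.5 lb
  ZrSiO4: 36.54 lb
  Strontium carbonate: 17.59 lb
  Dense soda ash: 45.35 lb
Total batch = 282.0 lb; LOI loss = 32.02 lb; yield = 88.65%

All arithmetic holds full precision from first step to last. In-progress results appear (rounded to 4 significant digits) at each printed step. Each reported figure takes a single rounding. All derived quantities (the totals, LOI, net glass mass, six oxide percentages, the yield) are recomputed at exact precision from the batch weights per 250.0 lb of glass, precisely as stated by either problem or answer.
The oxide mass targets at 250.0 lb glaze:
  MgO: 26.76% × 250.0 = 66.90 lb
  ZrO2: 9.775% × 250.0 = 24.44 lb
  PbO: 7.229% × 250.0 = 18.07 lb
  SiO2: 40.72% × 250.0 = 101.8 lb
  Na2O: 10.62% × 250.0 = 26.55 lb
  SrO: 4.900% × 250.0 = 12.25 lb
Per-oxide balance check from the weights as reported, on the stated basis (sums match the target masses up to rounding of the answer):
  MgO: 21.55·0.9851 + 142.5·0.3205 = 66.90 lb (target 66.90 lb)
  ZrO2: 36.54·0.6688 = 24.44 lb (target 24.44 lb)
  PbO: 18.50·0.9769 = 18.07 lb (target 18.07 lb)
  SiO2: 142.5·0.6297 + 36.54·0.3302 = 101.8 lb (target 101.8 lb)
  Na2O: 45.35·0.5855 = 26.55 lb (target 26.55 lb)
  SrO: 17.59·0.6965 = 12.25 lb (target 12.25 lb)
Mass balance on the glass: Σ batch − LOI loss = 250.0 lb (the Σ of target masses is 250.0 lb; stated basis 250.0 lb — gaps are rounding artifacts).
Whole-batch sum: Σ batch = 282.0 lb; ignition loss, Σ(batch × LOI) = 32.02 lb; yield = glass ÷ total batch = 88.65%.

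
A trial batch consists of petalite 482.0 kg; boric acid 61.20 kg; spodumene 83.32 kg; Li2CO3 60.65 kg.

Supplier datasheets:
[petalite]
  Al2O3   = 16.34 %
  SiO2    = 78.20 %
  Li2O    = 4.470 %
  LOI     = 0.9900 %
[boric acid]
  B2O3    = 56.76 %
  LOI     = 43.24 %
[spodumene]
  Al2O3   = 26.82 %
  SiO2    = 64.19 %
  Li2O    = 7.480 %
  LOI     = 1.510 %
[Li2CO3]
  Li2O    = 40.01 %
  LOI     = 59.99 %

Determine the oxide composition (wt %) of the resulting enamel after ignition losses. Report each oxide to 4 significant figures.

Exact precision is maintained through every step — rounding to four significant figures governs every intermediate as shown. Every reported result includes exactly one rounding. Derived quantities (ignition loss, totals, net glass mass, four oxide percentages, the yield) are rebuilt at full precision from the batch weights per 618.3 kg of glass exactly as shown in problem or answer.
Oxide masses out of the charge:
  Al2O3: 482.0·0.1634 + 83.32·0.2682 = 101.1 kg
  SiO2: 482.0·0.7820 + 83.32·0.6419 = 430.4 kg
  B2O3: 61.20·0.5676 = 34.74 kg
  Li2O: 482.0·0.04470 + 83.32·0.07480 + 60.65·0.4001 = 52.04 kg
LOI: 482.0·0.009900 + 61.20·0.4324 + 83.32·0.01510 + 60.65·0.5999 = 68.88 kg
The glass mass, total less LOI, = 687.2 − 68.88 = 618.3 kg (matching Σ of the oxides)
wt %: oxide over glass, times 100

Glass mass = 618.3 kg (batch 687.2 − LOI 68.88).
Composition: Al2O3 16.35%, SiO2 69.61%, B2O3 5.618%, Li2O 8.417%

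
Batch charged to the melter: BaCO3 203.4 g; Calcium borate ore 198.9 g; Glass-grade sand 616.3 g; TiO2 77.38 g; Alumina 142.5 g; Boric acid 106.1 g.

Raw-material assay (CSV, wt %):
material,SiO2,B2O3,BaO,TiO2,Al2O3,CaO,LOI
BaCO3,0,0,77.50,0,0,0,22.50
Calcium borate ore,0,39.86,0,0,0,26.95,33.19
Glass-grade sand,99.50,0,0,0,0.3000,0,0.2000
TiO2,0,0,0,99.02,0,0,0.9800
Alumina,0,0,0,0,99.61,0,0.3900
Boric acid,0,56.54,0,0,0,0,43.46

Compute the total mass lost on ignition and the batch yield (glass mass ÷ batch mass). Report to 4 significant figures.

LOI loss = 160.4 g; glass = 1184 g; yield = 88.07%

Mid-chain values are shown (rounded to four significant figures) on the page; all arithmetic carries full float precision at all times. Each reported figure is rounded once only — all derived quantities, including net glass mass, six oxide percentages, LOI, totals, the yield, are computed from the batch weights for 1184 g of glass in full precision, as set out in the problem or the answer.
Per-material ignition loss:
  BaCO3: 203.4 × 0.2250 = 45.77 g
  Calcium borate ore: 198.9 × 0.3319 = 66.01 g
  Glass-grade sand: 616.3 × 0.002000 = 1.233 g
  TiO2: 77.38 × 0.009800 = 0.7583 g
  Alumina: 142.5 × 0.003900 = 0.5557 g
  Boric acid: 106.1 × 0.4346 = 46.11 g
Total LOI = 160.4 g
Glass = batch − LOI = 1345 − 160.4 = 1184 g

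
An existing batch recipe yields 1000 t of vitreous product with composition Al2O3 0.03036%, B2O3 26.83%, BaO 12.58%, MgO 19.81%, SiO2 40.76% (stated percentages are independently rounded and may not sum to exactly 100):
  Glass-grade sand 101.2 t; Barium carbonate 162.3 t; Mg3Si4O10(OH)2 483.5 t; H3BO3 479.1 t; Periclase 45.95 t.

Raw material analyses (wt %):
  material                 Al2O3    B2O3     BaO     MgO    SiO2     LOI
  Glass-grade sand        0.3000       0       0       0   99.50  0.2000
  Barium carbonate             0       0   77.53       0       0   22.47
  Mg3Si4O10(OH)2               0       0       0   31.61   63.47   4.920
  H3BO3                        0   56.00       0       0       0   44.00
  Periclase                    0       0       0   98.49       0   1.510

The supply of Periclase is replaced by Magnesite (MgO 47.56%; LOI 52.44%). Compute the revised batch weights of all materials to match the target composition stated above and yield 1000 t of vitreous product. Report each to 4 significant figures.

The whole derivation carries full float precision end to end. Values along the way are rounded to four significant figures wherever printed; every reported figure takes a single rounding. All derived quantities are carried at exact precision (totals, the five compositions, glass mass, ignition loss, yield) from the weighed amounts for 1000 t of glass, as they appear in the problem or the answer.
Oxide-by-oxide targets in 1000 t vitreous product:
  Al2O3: 0.03036% × 1000 = 0.3036 t
  B2O3: 26.83% × 1000 = 268.3 t
  BaO: 12.58% × 1000 = 125.8 t
  MgO: 19.81% × 1000 = 198.1 t
  SiO2: 40.76% × 1000 = 407.6 t
Checking each oxide sum from the weights as reported, at the basis given (summed amounts equal target values up to rounding of the answer):
  Al2O3: 101.2·0.003000 = 0.3036 t (target 0.3036 t)
  B2O3: 479.1·0.5600 = 268.3 t (target 268.3 t)
  BaO: 162.3·0.7753 = 125.8 t (target 125.8 t)
  MgO: 483.5·0.3161 + 95.15·0.4756 = 198.1 t (target 198.1 t)
  SiO2: 101.2·0.9950 + 483.5·0.6347 = 407.6 t (target 407.6 t)
Mass balance on the glass: batch Σ − ignition loss = 1000 t (per-oxide target masses sum to 1000 t; versus the stated basis of 1000 t — any gap is answer rounding).
Batch total: Σ batch = 1321 t; LOI loss = Σ batch·LOI = 321.2 t; yield = glass ÷ total batch = 75.69%.

Revised batch per 1000 t vitreous product:
  Glass-grade sand: 101.2 t
  Barium carbonate: 162.3 t
  Mg3Si4O10(OH)2: 483.5 t
  H3BO3: 479.1 t
  Magnesite: 95.15 t
Total batch = 1321 t; LOI loss = 321.2 t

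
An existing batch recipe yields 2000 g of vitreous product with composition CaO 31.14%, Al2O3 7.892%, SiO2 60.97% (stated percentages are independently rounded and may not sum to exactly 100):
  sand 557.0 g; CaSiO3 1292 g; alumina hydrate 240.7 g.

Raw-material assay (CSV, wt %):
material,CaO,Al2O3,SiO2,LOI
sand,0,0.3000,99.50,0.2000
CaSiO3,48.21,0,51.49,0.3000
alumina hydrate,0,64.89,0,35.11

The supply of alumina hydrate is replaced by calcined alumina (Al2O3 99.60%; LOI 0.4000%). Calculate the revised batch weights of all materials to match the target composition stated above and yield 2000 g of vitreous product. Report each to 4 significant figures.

Revised batch per 2000 g vitreous product:
  sand: 557.0 g
  CaSiO3: 1292 g
  calcined alumina: 156.8 g
Total batch = 2006 g; LOI loss = 5.617 g

The intermediate values are shown (rounded to four significant digits) when written out; all internal work holds full float precision from first step to last. A single rounding finalizes each reported value. All derived quantities (totals, glass mass, the yield, ignition loss, the three compositions) are recomputed at full precision using the weight values for 2000 g of glass, exactly as printed in the problem or answer text.
The oxide mass targets at 2000 g vitreous product:
  CaO: 31.14% × 2000 = 622.8 g
  Al2O3: 7.892% × 2000 = 157.8 g
  SiO2: 60.97% × 2000 = 1219 g
Per-oxide balance check per the reported batch figures, on the stated basis (target by target, the sums agree inside rounding margins):
  CaO: 1292·0.4821 = 622.9 g (target 622.8 g)
  Al2O3: 557.0·0.003000 + 156.8·0.9960 = 157.8 g (target 157.8 g)
  SiO2: 557.0·0.9950 + 1292·0.5149 = 1219 g (target 1219 g)
Glass-mass sanity pass: whole batch net of LOI = 2000 g (the Σ of target masses is 2000 g; stated basis 2000 g — any gap is answer rounding).
Total batch = Σ batch = 2006 g; loss to ignition Σ batch·LOI = 5.617 g; as yield: glass ÷ batch → 99.72%.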